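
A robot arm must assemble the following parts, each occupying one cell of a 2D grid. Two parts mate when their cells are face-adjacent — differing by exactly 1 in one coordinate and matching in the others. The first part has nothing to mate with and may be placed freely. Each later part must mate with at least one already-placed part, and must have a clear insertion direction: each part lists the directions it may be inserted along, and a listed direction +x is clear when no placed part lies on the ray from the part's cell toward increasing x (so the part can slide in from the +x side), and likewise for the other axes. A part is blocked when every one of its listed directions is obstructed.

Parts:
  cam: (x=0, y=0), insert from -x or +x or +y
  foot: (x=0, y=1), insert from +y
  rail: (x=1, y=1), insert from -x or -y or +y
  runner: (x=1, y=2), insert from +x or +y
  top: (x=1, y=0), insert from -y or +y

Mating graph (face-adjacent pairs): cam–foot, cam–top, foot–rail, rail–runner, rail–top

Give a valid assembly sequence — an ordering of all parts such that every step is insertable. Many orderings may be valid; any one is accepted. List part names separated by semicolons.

rail; runner; foot; cam; top

1. rail@(1, 1) [-x clear] — {rail}
2. runner@(1, 2) [+x clear] — {rail, runner}
3. foot@(0, 1) [+y clear] — {foot, rail, runner}
4. cam@(0, 0) [-x clear] — {cam, foot, rail, runner}
5. top@(1, 0) [-y clear] — {cam, foot, rail, runner, top}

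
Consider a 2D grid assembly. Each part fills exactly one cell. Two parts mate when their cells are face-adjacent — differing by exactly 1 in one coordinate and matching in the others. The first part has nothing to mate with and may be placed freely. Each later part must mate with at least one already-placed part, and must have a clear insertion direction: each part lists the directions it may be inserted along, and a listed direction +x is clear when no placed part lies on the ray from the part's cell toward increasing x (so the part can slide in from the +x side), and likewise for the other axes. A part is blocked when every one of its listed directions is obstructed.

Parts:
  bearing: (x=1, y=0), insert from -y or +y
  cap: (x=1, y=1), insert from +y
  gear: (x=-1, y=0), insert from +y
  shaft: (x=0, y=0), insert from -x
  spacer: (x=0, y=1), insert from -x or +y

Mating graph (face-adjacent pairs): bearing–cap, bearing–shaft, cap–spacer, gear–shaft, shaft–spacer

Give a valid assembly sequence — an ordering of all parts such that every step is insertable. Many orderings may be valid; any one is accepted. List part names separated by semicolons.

1. shaft@(0, 0) [-x clear] — {shaft}
2. spacer@(0, 1) [-x clear] — {shaft, spacer}
3. bearing@(1, 0) [-y clear] — {bearing, shaft, spacer}
4. cap@(1, 1) [+y clear] — {bearing, cap, shaft, spacer}
5. gear@(-1, 0) [+y clear] — {bearing, cap, gear, shaft, spacer}

shaft; spacer; bearing; cap; gear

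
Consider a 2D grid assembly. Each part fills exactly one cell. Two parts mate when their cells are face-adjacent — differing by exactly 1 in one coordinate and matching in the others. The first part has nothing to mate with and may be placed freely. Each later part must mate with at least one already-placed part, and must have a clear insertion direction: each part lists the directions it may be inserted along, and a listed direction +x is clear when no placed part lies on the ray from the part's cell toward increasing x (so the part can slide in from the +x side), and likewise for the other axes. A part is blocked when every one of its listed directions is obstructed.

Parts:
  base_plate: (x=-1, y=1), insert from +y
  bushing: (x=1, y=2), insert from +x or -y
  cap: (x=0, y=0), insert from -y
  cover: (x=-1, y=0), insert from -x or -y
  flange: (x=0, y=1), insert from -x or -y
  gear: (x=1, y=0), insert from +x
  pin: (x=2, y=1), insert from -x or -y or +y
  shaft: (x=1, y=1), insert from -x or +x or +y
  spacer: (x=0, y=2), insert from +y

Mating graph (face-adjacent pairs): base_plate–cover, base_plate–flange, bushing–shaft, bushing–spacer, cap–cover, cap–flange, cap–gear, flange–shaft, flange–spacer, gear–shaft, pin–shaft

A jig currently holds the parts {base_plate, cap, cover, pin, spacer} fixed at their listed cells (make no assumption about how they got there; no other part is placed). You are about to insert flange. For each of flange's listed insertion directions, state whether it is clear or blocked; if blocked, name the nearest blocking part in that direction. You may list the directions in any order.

-x: blocked by base_plate; -y: blocked by cap

-x: nearest on ray is base_plate@(-1, 1) ⇒ blocked
-y: nearest on ray is cap@(0, 0) ⇒ blocked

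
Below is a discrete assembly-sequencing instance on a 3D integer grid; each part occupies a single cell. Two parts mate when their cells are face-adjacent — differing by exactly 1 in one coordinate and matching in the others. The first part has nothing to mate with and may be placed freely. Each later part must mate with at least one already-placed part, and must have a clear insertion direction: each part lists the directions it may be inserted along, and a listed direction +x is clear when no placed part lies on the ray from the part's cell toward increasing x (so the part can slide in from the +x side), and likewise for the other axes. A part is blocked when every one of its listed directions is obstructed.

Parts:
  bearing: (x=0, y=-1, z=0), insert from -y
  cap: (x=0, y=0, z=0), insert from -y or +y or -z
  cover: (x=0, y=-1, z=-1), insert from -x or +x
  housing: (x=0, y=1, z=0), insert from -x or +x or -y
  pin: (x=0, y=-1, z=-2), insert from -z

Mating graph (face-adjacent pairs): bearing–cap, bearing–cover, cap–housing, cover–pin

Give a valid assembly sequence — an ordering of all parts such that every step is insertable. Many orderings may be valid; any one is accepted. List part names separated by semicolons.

cap; housing; bearing; cover; pin

1. cap@(0, 0, 0) [-y clear] — {cap}
2. housing@(0, 1, 0) [-x clear] — {cap, housing}
3. bearing@(0, -1, 0) [-y clear] — {bearing, cap, housing}
4. cover@(0, -1, -1) [-x clear] — {bearing, cap, cover, housing}
5. pin@(0, -1, -2) [-z clear] — {bearing, cap, cover, housing, pin}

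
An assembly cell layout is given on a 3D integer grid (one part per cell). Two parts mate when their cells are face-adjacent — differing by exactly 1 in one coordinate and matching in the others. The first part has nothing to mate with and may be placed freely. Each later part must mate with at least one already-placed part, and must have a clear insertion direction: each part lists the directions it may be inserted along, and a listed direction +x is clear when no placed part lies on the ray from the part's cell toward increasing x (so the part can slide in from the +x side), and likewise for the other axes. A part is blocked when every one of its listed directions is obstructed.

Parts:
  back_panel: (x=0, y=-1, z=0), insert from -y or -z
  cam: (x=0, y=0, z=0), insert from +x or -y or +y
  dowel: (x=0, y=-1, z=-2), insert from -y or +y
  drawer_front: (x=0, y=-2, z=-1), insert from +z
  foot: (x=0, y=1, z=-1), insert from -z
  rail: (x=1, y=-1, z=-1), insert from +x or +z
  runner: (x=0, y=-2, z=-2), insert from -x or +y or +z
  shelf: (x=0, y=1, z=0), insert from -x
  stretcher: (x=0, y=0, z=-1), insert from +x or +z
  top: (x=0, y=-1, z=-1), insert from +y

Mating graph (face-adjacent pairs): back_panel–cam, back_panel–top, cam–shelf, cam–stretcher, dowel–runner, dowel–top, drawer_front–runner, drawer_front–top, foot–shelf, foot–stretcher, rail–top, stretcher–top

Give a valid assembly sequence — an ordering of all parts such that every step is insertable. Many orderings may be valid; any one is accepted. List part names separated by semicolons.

shelf; cam; back_panel; top; dowel; rail; drawer_front; foot; stretcher; runner

1. shelf@(0, 1, 0) [-x clear] — {shelf}
2. cam@(0, 0, 0) [+x clear] — {cam, shelf}
3. back_panel@(0, -1, 0) [-y clear] — {back_panel, cam, shelf}
4. top@(0, -1, -1) [+y clear] — {back_panel, cam, shelf, top}
5. dowel@(0, -1, -2) [-y clear] — {back_panel, cam, dowel, shelf, top}
6. rail@(1, -1, -1) [+x clear] — {back_panel, cam, dowel, rail, shelf, top}
7. drawer_front@(0, -2, -1) [+z clear] — {back_panel, cam, dowel, drawer_front, rail, shelf, top}
8. foot@(0, 1, -1) [-z clear] — {back_panel, cam, dowel, drawer_front, foot, rail, shelf, top}
9. stretcher@(0, 0, -1) [+x clear] — {back_panel, cam, dowel, drawer_front, foot, rail, shelf, stretcher, top}
10. runner@(0, -2, -2) [-x clear] — {back_panel, cam, dowel, drawer_front, foot, rail, runner, shelf, stretcher, top}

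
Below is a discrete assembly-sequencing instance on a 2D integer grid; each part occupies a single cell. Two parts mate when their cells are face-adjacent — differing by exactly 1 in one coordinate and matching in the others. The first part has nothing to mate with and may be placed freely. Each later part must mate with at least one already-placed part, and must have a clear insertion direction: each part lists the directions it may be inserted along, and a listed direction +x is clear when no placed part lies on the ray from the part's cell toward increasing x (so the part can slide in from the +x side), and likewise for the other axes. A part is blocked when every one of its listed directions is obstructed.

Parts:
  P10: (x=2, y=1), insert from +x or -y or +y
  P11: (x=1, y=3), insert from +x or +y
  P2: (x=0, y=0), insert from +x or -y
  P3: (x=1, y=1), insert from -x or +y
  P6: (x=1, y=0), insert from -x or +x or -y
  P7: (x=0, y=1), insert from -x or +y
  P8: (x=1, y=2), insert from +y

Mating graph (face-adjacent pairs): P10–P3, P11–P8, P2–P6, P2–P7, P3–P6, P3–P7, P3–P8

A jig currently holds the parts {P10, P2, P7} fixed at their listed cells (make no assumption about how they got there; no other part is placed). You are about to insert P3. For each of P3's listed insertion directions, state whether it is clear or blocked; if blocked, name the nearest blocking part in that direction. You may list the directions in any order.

+y: clear; -x: blocked by P7

-x: nearest on ray is P7@(0, 1) ⇒ blocked
+y: ray from P3(1, 1) has no placed part ⇒ clear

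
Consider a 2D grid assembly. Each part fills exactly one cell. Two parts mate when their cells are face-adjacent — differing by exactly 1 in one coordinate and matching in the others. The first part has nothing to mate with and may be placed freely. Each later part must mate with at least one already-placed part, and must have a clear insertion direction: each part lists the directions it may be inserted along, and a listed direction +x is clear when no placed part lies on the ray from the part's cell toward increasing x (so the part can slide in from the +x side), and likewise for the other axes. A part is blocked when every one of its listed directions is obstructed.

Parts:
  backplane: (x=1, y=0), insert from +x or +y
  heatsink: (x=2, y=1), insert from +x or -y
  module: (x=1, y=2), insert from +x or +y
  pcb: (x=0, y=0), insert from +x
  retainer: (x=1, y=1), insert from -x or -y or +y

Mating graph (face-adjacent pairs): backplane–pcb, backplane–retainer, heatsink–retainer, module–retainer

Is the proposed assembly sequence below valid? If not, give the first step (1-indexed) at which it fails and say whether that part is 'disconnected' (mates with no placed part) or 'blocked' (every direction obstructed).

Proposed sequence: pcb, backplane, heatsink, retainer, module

1. pcb@(0, 0) [+x clear] — {pcb}
2. backplane@(1, 0) [+x clear] — {backplane, pcb}
3. heatsink@(2, 1) — no placed neighbour ⇒ disconnected

Invalid at step 3 (disconnected)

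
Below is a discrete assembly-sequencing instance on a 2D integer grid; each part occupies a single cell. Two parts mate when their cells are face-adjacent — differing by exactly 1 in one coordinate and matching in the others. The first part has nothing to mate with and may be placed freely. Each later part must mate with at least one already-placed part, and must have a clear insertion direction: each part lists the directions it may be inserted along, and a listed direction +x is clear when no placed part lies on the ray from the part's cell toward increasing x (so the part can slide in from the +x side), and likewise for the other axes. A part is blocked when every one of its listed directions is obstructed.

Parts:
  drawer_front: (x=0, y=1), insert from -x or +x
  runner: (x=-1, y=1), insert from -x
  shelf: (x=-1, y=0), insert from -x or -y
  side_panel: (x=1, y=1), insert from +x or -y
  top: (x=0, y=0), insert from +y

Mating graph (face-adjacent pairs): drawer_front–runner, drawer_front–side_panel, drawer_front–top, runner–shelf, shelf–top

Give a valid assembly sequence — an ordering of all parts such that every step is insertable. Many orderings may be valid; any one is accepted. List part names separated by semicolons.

shelf; top; runner; drawer_front; side_panel

1. shelf@(-1, 0) [-x clear] — {shelf}
2. top@(0, 0) [+y clear] — {shelf, top}
3. runner@(-1, 1) [-x clear] — {runner, shelf, top}
4. drawer_front@(0, 1) [+x clear] — {drawer_front, runner, shelf, top}
5. side_panel@(1, 1) [+x clear] — {drawer_front, runner, shelf, side_panel, top}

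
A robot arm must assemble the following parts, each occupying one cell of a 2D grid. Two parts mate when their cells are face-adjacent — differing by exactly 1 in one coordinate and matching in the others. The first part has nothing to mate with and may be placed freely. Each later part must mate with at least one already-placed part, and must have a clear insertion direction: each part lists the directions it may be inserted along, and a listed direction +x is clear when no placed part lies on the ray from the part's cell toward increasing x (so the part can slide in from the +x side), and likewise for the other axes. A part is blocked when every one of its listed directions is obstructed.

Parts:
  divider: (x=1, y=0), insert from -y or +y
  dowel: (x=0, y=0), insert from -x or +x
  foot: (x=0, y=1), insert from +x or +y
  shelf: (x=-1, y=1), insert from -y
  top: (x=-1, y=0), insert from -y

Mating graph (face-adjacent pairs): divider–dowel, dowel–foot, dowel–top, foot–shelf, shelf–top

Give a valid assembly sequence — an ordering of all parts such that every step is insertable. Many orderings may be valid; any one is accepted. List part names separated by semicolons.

dowel; divider; foot; shelf; top

1. dowel@(0, 0) [-x clear] — {dowel}
2. divider@(1, 0) [-y clear] — {divider, dowel}
3. foot@(0, 1) [+x clear] — {divider, dowel, foot}
4. shelf@(-1, 1) [-y clear] — {divider, dowel, foot, shelf}
5. top@(-1, 0) [-y clear] — {divider, dowel, foot, shelf, top}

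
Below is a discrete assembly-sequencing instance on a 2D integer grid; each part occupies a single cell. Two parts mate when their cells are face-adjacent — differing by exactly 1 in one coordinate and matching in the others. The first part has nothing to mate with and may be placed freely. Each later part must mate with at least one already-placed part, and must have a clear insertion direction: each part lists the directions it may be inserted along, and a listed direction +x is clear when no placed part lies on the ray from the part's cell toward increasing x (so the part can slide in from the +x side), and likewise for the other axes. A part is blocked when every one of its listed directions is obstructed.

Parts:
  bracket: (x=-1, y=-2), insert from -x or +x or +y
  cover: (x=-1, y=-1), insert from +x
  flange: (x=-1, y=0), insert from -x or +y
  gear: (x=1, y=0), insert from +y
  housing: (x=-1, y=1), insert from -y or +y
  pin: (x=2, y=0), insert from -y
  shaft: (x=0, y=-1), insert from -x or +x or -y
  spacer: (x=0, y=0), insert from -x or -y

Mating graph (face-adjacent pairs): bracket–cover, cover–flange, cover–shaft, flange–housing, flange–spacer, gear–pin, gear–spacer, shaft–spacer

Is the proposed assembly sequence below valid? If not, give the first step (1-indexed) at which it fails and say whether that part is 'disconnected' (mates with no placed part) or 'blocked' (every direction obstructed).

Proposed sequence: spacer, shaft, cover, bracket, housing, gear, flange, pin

Invalid at step 3 (blocked)

1. spacer@(0, 0) [-x clear] — {spacer}
2. shaft@(0, -1) [-x clear] — {shaft, spacer}
3. cover@(-1, -1) — +x all obstructed ⇒ blocked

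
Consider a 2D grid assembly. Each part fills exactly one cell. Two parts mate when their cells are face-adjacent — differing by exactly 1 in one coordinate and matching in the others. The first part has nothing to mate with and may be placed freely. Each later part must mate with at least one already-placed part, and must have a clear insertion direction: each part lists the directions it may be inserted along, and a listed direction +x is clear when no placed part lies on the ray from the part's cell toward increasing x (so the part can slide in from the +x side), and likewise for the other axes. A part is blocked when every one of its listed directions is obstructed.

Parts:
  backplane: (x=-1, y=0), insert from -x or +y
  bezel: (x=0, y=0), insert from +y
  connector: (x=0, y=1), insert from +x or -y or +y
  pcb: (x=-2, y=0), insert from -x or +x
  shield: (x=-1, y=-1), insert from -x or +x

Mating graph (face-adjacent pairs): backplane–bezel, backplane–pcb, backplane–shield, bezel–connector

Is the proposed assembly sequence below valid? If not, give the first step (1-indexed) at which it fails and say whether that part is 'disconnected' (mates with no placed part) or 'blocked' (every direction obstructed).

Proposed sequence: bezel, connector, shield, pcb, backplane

1. bezel@(0, 0) [+y clear] — {bezel}
2. connector@(0, 1) [+x clear] — {bezel, connector}
3. shield@(-1, -1) — no placed neighbour ⇒ disconnected

Invalid at step 3 (disconnected)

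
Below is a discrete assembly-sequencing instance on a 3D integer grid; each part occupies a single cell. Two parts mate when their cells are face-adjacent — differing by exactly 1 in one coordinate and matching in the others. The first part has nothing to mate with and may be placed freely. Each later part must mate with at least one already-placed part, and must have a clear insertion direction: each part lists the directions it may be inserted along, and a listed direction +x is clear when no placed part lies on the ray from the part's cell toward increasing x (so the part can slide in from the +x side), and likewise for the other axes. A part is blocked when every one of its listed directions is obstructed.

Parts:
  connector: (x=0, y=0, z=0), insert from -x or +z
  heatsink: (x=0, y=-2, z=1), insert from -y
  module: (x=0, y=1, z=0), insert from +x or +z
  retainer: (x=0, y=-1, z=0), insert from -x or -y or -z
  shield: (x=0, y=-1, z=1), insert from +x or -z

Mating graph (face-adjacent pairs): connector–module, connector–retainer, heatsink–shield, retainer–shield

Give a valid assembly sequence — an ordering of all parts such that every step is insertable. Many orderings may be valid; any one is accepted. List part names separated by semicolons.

1. module@(0, 1, 0) [+x clear] — {module}
2. connector@(0, 0, 0) [-x clear] — {connector, module}
3. retainer@(0, -1, 0) [-x clear] — {connector, module, retainer}
4. shield@(0, -1, 1) [+x clear] — {connector, module, retainer, shield}
5. heatsink@(0, -2, 1) [-y clear] — {connector, heatsink, module, retainer, shield}

module; connector; retainer; shield; heatsink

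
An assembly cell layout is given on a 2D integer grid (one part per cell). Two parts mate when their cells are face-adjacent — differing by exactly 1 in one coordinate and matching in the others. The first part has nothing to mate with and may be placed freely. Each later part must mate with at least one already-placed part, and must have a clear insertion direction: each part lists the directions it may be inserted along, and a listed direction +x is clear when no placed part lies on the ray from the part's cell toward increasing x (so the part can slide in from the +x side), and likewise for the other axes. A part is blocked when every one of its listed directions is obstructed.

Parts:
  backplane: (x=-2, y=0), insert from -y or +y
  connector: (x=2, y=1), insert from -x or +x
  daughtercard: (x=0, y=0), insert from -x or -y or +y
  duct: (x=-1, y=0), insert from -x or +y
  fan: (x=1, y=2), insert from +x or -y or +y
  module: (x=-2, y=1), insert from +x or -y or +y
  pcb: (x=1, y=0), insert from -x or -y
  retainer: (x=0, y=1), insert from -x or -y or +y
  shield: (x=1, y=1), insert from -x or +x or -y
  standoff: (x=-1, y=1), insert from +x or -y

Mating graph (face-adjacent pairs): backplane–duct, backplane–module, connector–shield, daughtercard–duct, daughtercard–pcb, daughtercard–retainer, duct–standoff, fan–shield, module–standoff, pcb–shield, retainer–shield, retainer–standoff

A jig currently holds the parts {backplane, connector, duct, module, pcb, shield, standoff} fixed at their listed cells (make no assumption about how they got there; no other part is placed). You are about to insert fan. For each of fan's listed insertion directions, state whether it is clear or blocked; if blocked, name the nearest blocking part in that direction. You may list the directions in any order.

+x: ray from fan(1, 2) has no placed part ⇒ clear
-y: nearest on ray is shield@(1, 1) ⇒ blocked
+y: ray from fan(1, 2) has no placed part ⇒ clear

+x: clear; +y: clear; -y: blocked by shield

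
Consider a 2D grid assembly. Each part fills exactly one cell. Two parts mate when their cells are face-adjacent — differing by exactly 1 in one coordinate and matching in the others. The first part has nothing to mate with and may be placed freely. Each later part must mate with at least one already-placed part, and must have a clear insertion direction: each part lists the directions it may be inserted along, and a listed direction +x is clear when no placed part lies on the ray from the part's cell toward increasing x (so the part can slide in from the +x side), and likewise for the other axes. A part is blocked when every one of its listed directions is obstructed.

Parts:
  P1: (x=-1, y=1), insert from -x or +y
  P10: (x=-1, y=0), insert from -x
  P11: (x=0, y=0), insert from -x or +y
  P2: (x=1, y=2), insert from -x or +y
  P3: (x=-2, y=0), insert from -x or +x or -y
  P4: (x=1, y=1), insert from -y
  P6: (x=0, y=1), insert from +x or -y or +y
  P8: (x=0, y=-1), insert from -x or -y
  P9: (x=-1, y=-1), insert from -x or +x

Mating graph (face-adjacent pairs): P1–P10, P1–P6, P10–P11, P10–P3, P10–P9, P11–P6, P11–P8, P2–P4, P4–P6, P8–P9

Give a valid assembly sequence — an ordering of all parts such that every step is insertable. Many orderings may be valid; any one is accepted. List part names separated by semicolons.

1. P10@(-1, 0) [-x clear] — {P10}
2. P1@(-1, 1) [-x clear] — {P1, P10}
3. P3@(-2, 0) [-x clear] — {P1, P10, P3}
4. P11@(0, 0) [+y clear] — {P1, P10, P11, P3}
5. P8@(0, -1) [-x clear] — {P1, P10, P11, P3, P8}
6. P6@(0, 1) [+x clear] — {P1, P10, P11, P3, P6, P8}
7. P9@(-1, -1) [-x clear] — {P1, P10, P11, P3, P6, P8, P9}
8. P4@(1, 1) [-y clear] — {P1, P10, P11, P3, P4, P6, P8, P9}
9. P2@(1, 2) [-x clear] — {P1, P10, P11, P2, P3, P4, P6, P8, P9}

P10; P1; P3; P11; P8; P6; P9; P4; P2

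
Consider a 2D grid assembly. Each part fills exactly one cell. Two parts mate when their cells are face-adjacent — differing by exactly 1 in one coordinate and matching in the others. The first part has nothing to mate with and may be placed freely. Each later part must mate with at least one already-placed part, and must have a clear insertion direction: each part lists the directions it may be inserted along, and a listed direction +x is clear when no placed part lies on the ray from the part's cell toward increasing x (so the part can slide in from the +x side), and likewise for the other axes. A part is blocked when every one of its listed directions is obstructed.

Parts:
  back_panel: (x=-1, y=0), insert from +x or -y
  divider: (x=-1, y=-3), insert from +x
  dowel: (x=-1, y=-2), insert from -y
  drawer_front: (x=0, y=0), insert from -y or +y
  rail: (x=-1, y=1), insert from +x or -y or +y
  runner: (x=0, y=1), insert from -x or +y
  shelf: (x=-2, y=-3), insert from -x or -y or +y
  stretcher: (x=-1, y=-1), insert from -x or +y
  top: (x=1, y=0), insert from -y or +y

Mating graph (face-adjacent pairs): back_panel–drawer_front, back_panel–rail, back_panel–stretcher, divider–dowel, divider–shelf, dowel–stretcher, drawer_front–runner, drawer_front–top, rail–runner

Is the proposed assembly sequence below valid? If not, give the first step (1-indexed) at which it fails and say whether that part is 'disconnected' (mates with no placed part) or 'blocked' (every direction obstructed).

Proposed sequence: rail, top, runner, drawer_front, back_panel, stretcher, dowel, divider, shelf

Invalid at step 2 (disconnected)

1. rail@(-1, 1) [+x clear] — {rail}
2. top@(1, 0) — no placed neighbour ⇒ disconnected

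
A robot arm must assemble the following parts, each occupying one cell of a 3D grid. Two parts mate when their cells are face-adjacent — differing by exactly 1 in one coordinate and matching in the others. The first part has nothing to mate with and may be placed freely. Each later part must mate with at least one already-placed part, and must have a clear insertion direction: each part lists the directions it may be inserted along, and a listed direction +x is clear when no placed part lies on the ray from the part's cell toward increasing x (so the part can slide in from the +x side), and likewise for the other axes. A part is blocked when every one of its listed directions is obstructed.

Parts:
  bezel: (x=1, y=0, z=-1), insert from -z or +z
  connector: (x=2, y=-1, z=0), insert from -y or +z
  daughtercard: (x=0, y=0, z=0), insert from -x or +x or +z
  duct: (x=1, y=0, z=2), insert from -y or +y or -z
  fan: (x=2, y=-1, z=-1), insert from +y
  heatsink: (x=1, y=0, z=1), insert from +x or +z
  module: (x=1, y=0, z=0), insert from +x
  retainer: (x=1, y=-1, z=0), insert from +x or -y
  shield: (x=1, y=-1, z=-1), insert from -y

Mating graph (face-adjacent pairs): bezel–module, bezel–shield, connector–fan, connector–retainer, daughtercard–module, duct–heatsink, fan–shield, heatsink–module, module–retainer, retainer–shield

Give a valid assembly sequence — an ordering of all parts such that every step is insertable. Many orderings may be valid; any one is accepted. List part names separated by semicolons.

duct; heatsink; module; daughtercard; bezel; shield; fan; connector; retainer

1. duct@(1, 0, 2) [-y clear] — {duct}
2. heatsink@(1, 0, 1) [+x clear] — {duct, heatsink}
3. module@(1, 0, 0) [+x clear] — {duct, heatsink, module}
4. daughtercard@(0, 0, 0) [-x clear] — {daughtercard, duct, heatsink, module}
5. bezel@(1, 0, -1) [-z clear] — {bezel, daughtercard, duct, heatsink, module}
6. shield@(1, -1, -1) [-y clear] — {bezel, daughtercard, duct, heatsink, module, shield}
7. fan@(2, -1, -1) [+y clear] — {bezel, daughtercard, duct, fan, heatsink, module, shield}
8. connector@(2, -1, 0) [-y clear] — {bezel, connector, daughtercard, duct, fan, heatsink, module, shield}
9. retainer@(1, -1, 0) [-y clear] — {bezel, connector, daughtercard, duct, fan, heatsink, module, retainer, shield}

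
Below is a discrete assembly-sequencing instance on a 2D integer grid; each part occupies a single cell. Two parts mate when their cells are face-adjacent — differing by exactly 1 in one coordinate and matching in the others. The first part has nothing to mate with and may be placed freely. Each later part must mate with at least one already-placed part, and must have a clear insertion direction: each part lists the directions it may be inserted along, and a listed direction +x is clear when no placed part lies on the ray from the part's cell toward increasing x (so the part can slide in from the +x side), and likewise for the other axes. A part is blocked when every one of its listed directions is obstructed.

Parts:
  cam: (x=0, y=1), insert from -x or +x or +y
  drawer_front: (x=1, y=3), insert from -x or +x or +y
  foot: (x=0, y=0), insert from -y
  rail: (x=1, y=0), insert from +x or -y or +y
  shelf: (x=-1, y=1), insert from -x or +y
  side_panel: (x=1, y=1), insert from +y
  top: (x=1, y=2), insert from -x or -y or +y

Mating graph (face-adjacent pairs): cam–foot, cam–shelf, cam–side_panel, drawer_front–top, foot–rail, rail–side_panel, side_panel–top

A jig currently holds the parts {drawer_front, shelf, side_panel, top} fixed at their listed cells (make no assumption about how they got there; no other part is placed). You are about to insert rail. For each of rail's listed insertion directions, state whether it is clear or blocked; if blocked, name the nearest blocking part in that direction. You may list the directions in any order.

+x: ray from rail(1, 0) has no placed part ⇒ clear
-y: ray from rail(1, 0) has no placed part ⇒ clear
+y: nearest on ray is side_panel@(1, 1) ⇒ blocked

+x: clear; +y: blocked by side_panel; -y: clear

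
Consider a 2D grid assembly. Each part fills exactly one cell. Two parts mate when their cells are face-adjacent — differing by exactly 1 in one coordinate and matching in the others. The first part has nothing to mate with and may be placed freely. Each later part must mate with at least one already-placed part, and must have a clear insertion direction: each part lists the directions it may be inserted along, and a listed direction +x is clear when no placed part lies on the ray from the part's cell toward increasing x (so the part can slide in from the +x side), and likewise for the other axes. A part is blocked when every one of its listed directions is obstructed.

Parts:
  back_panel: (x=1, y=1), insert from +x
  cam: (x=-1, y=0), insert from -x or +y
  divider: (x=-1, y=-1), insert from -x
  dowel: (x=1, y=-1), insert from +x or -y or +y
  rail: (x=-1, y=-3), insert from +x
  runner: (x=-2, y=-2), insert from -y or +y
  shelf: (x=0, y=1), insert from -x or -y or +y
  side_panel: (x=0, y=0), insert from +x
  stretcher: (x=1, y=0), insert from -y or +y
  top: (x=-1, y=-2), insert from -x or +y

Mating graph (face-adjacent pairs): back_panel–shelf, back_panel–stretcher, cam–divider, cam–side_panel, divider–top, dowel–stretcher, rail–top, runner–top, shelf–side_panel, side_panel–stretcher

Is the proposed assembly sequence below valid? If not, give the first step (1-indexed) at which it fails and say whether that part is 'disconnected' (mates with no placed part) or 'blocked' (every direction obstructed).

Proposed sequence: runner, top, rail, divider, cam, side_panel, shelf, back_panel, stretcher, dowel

1. runner@(-2, -2) [-y clear] — {runner}
2. top@(-1, -2) [+y clear] — {runner, top}
3. rail@(-1, -3) [+x clear] — {rail, runner, top}
4. divider@(-1, -1) [-x clear] — {divider, rail, runner, top}
5. cam@(-1, 0) [-x clear] — {cam, divider, rail, runner, top}
6. side_panel@(0, 0) [+x clear] — {cam, divider, rail, runner, side_panel, top}
7. shelf@(0, 1) [-x clear] — {cam, divider, rail, runner, shelf, side_panel, top}
8. back_panel@(1, 1) [+x clear] — {back_panel, cam, divider, rail, runner, shelf, side_panel, top}
9. stretcher@(1, 0) [-y clear] — {back_panel, cam, divider, rail, runner, shelf, side_panel, stretcher, top}
10. dowel@(1, -1) [+x clear] — {back_panel, cam, divider, dowel, rail, runner, shelf, side_panel, stretcher, top}

Valid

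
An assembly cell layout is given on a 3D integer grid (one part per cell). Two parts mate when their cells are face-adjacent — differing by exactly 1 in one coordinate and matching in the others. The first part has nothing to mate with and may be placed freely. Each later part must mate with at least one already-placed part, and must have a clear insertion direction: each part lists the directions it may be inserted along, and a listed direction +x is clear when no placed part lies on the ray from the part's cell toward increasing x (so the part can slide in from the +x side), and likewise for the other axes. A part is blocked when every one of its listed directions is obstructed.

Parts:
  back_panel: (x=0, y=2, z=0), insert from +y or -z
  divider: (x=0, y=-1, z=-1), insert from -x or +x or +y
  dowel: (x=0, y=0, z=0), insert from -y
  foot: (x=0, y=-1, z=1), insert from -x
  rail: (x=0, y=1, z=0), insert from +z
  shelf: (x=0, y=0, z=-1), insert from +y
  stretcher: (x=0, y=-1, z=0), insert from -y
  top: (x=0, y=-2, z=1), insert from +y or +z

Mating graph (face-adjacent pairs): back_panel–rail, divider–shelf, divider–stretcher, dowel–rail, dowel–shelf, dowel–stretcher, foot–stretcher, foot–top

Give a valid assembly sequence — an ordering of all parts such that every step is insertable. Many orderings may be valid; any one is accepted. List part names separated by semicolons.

shelf; divider; dowel; rail; stretcher; back_panel; foot; top

1. shelf@(0, 0, -1) [+y clear] — {shelf}
2. divider@(0, -1, -1) [-x clear] — {divider, shelf}
3. dowel@(0, 0, 0) [-y clear] — {divider, dowel, shelf}
4. rail@(0, 1, 0) [+z clear] — {divider, dowel, rail, shelf}
5. stretcher@(0, -1, 0) [-y clear] — {divider, dowel, rail, shelf, stretcher}
6. back_panel@(0, 2, 0) [+y clear] — {back_panel, divider, dowel, rail, shelf, stretcher}
7. foot@(0, -1, 1) [-x clear] — {back_panel, divider, dowel, foot, rail, shelf, stretcher}
8. top@(0, -2, 1) [+z clear] — {back_panel, divider, dowel, foot, rail, shelf, stretcher, top}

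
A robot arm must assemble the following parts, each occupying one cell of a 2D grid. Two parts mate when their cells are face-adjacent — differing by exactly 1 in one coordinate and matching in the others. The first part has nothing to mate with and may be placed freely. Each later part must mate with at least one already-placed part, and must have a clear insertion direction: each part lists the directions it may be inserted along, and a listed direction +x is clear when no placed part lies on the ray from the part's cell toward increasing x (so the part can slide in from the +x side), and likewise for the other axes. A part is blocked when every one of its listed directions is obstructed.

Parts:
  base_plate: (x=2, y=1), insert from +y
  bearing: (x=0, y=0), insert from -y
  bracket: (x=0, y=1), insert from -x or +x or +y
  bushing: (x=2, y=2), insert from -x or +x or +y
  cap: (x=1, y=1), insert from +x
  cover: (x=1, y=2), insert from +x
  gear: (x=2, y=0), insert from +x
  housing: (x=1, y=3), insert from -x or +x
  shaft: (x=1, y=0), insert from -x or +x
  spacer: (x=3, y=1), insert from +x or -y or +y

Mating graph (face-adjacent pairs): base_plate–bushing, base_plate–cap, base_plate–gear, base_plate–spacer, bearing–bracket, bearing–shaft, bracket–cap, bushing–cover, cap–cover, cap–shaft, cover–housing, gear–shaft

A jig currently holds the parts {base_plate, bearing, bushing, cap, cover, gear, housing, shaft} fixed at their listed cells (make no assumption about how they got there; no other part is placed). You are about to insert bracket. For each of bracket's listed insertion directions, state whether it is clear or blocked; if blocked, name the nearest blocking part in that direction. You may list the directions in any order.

-x: ray from bracket(0, 1) has no placed part ⇒ clear
+x: nearest on ray is cap@(1, 1) ⇒ blocked
+y: ray from bracket(0, 1) has no placed part ⇒ clear

+x: blocked by cap; +y: clear; -x: clear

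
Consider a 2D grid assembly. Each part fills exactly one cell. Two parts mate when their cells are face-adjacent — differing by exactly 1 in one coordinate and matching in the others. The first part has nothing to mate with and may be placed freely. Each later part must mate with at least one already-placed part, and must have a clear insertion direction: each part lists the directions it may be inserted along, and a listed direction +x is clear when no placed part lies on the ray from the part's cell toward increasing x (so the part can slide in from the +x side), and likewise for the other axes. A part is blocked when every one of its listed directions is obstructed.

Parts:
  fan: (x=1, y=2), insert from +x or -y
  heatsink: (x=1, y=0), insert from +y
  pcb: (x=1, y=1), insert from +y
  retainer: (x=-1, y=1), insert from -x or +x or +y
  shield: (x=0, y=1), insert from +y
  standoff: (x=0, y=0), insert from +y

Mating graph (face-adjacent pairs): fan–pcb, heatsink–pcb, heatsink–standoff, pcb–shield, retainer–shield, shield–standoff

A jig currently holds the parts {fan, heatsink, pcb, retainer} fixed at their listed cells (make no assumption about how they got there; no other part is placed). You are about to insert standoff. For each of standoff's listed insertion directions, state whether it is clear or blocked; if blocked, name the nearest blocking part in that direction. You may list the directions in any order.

+y: ray from standoff(0, 0) has no placed part ⇒ clear

+y: clear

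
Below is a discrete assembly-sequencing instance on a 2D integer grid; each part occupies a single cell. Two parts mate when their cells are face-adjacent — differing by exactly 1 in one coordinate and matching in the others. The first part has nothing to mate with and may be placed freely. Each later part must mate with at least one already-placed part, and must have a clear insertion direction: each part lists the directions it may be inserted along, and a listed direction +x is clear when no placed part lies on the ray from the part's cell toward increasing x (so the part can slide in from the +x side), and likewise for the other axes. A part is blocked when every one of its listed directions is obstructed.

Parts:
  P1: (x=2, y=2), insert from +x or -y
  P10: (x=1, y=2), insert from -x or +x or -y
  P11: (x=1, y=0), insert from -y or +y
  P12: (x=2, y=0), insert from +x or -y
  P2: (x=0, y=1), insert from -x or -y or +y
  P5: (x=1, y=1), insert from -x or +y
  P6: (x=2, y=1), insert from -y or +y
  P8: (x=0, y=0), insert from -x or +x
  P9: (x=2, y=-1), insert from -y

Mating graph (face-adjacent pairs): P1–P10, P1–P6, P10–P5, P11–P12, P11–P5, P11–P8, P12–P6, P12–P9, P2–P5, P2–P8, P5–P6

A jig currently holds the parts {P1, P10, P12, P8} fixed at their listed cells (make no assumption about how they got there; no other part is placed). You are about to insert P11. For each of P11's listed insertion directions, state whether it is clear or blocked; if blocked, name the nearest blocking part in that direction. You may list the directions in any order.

+y: blocked by P10; -y: clear

-y: ray from P11(1, 0) has no placed part ⇒ clear
+y: nearest on ray is P10@(1, 2) ⇒ blocked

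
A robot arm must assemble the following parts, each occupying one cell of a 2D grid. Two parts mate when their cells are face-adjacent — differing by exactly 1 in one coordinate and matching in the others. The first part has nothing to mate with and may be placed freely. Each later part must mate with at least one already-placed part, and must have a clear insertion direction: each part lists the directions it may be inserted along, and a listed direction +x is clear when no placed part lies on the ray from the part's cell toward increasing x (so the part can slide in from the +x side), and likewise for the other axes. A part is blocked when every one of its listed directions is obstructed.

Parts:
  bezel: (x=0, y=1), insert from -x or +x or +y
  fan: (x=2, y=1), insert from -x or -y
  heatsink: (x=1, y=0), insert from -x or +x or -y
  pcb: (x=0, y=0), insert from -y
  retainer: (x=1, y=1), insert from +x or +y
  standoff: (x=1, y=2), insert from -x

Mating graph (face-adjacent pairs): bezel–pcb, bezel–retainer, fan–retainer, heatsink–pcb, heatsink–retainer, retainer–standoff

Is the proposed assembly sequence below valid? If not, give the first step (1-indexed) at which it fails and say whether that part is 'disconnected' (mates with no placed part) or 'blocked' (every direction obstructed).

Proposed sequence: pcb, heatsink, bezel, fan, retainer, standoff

1. pcb@(0, 0) [-y clear] — {pcb}
2. heatsink@(1, 0) [+x clear] — {heatsink, pcb}
3. bezel@(0, 1) [-x clear] — {bezel, heatsink, pcb}
4. fan@(2, 1) — no placed neighbour ⇒ disconnected

Invalid at step 4 (disconnected)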